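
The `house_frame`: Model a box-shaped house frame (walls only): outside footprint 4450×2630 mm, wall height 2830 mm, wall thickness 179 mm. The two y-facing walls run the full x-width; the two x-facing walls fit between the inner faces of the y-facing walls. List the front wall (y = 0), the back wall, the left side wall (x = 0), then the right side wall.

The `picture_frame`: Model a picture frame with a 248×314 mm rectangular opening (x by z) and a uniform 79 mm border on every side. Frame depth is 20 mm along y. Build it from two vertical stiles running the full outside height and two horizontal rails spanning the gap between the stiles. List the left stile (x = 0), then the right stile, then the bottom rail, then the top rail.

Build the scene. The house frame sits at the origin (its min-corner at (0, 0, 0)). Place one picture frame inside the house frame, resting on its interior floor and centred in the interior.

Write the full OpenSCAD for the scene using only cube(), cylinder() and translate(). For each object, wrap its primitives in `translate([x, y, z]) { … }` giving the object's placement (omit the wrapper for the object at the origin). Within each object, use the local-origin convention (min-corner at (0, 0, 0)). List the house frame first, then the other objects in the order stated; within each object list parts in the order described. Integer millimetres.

cube([4450, 179, 2830]);
translate([0, 2451, 0]) cube([4450, 179, 2830]);
translate([0, 179, 0]) cube([179, 2272, 2830]);
translate([4271, 179, 0]) cube([179, 2272, 2830]);
translate([2022, 1305, 0]) {
  cube([79, 20, 472]);
  translate([327, 0, 0]) cube([79, 20, 472]);
  translate([79, 0, 0]) cube([248, 20, 79]);
  translate([79, 0, 393]) cube([248, 20, 79]);
}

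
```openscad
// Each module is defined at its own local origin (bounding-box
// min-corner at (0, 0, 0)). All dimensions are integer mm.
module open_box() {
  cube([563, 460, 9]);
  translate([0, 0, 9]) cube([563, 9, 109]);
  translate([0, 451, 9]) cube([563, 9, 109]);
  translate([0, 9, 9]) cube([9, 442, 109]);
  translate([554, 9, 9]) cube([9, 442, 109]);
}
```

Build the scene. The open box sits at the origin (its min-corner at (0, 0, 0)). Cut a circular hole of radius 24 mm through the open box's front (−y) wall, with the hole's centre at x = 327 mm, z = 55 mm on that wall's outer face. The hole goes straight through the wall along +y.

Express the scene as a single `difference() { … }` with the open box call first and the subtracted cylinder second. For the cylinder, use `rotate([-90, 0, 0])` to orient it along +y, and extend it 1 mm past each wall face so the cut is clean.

difference() {
  open_box();
  translate([327, -1, 55]) rotate([-90, 0, 0]) cylinder(h = 11, r = 24);
}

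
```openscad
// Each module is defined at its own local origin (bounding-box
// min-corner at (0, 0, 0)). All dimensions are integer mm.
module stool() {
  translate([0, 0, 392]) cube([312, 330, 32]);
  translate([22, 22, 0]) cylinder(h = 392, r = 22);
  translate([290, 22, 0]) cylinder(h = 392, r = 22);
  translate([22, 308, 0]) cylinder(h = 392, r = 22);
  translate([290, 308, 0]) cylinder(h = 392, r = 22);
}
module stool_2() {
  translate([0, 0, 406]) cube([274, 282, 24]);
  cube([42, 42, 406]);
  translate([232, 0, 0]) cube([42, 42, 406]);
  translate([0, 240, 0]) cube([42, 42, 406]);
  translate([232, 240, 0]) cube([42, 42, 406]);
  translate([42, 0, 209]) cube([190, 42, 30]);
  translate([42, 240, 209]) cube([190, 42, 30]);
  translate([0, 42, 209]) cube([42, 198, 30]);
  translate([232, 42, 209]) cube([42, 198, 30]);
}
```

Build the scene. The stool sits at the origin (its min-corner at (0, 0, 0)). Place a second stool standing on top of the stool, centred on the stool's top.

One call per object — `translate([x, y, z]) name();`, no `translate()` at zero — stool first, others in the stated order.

stool();
translate([19, 24, 424]) stool_2();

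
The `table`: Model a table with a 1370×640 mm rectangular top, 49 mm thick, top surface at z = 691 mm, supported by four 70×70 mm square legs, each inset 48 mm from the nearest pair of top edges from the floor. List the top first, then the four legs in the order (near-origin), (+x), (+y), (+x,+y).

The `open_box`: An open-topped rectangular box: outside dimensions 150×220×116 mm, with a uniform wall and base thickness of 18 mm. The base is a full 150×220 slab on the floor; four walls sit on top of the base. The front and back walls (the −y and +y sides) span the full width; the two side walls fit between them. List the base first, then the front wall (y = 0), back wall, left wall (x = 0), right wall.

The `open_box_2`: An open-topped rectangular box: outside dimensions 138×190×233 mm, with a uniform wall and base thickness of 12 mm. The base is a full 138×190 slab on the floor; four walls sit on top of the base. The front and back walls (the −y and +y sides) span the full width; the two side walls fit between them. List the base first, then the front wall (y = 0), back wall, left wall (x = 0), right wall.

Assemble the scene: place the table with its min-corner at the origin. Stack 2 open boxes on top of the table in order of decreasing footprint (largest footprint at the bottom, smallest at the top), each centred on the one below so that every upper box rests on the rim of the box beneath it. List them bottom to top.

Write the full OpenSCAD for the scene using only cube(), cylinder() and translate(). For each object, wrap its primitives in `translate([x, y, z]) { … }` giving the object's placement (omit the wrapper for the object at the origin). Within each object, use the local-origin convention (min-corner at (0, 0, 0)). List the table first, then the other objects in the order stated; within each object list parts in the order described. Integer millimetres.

translate([0, 0, 642]) cube([1370, 640, 49]);
translate([48, 48, 0]) cube([70, 70, 642]);
translate([1252, 48, 0]) cube([70, 70, 642]);
translate([48, 522, 0]) cube([70, 70, 642]);
translate([1252, 522, 0]) cube([70, 70, 642]);
translate([610, 210, 691]) {
  cube([150, 220, 18]);
  translate([0, 0, 18]) cube([150, 18, 98]);
  translate([0, 202, 18]) cube([150, 18, 98]);
  translate([0, 18, 18]) cube([18, 184, 98]);
  translate([132, 18, 18]) cube([18, 184, 98]);
}
translate([616, 225, 807]) {
  cube([138, 190, 12]);
  translate([0, 0, 12]) cube([138, 12, 221]);
  translate([0, 178, 12]) cube([138, 12, 221]);
  translate([0, 12, 12]) cube([12, 166, 221]);
  translate([126, 12, 12]) cube([12, 166, 221]);
}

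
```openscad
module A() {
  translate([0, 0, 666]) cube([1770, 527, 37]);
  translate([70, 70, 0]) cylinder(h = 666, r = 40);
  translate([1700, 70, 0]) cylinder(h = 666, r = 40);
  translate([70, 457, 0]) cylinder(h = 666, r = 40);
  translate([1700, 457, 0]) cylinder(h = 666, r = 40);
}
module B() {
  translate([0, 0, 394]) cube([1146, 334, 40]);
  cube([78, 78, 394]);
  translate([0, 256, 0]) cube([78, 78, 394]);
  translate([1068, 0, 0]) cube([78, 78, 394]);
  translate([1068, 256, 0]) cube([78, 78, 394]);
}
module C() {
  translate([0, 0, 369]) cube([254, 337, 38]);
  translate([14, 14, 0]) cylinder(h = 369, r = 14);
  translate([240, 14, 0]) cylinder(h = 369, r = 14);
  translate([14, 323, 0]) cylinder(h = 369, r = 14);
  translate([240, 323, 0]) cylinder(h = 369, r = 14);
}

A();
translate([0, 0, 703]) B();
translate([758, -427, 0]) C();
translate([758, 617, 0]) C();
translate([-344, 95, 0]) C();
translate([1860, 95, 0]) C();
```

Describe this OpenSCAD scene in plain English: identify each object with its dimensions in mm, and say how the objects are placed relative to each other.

A is a table: top 1770 mm (x) × 527 mm (y), 37 mm thick, upper face at z = 703 mm, on four round legs of 80 mm diameter, each leg's bounding box inset 30 mm from the nearest pair of top edges, running from z = 0 to the bottom of the top.

B is a long wooden bench with a 1146 mm (x) × 334 mm (y) seat, 40 mm thick, its top surface 434 mm above the floor. Four 78 mm square legs at the seat corners, flush with the edges, run from z = 0 to the seat underside.

C is a four-legged stool. The seat is 254×337 mm, 38 mm thick, top at z = 407 mm. It stands on four round legs, each 28 mm in diameter, from z = 0 to the seat underside, each leg's axis is inset half a diameter from the nearest pair of seat edges (so the leg's bounding box is flush with the corner).

The bench is on top of the table. Four stools sit around the table at the −y, +y, −x, +x sides.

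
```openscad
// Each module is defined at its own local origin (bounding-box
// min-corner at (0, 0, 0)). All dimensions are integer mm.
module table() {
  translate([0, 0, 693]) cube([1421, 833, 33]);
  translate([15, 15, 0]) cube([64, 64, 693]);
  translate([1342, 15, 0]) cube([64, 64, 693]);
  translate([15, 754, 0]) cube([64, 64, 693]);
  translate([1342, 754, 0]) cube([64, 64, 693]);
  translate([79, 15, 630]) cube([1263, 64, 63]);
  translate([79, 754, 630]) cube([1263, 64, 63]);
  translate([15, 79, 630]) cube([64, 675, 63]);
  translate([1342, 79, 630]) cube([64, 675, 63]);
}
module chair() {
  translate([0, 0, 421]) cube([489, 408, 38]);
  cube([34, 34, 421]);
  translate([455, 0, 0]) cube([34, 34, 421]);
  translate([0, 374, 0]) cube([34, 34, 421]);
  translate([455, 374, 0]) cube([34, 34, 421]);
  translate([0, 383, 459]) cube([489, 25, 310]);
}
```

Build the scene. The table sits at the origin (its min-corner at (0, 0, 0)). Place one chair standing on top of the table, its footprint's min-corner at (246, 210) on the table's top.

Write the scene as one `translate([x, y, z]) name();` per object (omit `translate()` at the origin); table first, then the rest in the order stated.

table();
translate([246, 210, 726]) chair();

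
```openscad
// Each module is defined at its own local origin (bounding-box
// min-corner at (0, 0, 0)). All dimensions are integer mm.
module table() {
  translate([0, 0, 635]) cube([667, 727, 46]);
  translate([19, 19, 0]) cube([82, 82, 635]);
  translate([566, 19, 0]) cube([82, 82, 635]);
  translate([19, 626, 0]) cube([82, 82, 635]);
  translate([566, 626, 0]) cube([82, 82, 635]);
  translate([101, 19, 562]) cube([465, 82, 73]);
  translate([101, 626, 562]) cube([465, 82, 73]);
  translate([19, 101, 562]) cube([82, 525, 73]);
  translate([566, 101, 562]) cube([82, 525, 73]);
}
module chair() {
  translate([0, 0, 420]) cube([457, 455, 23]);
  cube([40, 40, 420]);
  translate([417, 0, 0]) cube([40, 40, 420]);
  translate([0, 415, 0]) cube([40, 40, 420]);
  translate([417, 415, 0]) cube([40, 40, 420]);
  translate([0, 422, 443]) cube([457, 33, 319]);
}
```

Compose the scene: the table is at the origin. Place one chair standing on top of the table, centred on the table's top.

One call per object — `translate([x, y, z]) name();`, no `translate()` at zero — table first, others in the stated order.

table();
translate([105, 136, 681]) chair();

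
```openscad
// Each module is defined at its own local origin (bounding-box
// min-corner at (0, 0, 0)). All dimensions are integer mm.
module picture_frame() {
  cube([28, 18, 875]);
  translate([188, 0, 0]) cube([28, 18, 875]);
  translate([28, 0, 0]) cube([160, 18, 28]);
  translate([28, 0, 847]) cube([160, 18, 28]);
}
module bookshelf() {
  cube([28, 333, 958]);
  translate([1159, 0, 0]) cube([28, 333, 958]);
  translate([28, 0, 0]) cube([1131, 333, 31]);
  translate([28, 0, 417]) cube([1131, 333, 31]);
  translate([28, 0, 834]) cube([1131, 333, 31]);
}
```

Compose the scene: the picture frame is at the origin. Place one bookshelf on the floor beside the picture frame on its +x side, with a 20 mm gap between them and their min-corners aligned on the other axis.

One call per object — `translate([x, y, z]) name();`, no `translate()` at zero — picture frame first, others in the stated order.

picture_frame();
translate([236, 0, 0]) bookshelf();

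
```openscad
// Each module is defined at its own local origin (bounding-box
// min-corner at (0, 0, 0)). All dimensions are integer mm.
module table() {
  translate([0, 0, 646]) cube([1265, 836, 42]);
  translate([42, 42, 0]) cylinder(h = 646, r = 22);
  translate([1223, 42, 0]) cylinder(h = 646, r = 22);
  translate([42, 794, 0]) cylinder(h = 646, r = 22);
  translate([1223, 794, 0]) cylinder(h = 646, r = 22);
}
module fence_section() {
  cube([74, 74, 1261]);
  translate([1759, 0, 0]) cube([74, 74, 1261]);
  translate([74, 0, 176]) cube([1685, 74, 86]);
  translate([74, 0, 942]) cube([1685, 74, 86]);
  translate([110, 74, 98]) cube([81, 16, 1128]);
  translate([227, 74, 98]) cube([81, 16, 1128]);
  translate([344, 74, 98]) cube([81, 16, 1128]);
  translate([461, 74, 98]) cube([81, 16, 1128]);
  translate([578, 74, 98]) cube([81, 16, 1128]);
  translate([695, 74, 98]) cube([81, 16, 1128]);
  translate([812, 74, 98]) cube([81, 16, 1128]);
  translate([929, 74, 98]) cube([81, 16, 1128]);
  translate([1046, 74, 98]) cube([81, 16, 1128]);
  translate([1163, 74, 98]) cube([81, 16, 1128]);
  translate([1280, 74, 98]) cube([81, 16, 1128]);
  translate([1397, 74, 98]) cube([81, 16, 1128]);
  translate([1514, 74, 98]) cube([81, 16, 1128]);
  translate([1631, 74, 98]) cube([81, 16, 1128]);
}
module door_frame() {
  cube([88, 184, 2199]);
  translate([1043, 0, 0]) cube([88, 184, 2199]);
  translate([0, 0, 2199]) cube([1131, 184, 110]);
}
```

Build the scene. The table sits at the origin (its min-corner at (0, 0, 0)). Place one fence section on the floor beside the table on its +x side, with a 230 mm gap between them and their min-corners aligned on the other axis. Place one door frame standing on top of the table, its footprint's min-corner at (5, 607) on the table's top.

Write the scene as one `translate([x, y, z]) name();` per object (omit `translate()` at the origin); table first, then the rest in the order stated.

table();
translate([1495, 0, 0]) fence_section();
translate([5, 607, 688]) door_frame();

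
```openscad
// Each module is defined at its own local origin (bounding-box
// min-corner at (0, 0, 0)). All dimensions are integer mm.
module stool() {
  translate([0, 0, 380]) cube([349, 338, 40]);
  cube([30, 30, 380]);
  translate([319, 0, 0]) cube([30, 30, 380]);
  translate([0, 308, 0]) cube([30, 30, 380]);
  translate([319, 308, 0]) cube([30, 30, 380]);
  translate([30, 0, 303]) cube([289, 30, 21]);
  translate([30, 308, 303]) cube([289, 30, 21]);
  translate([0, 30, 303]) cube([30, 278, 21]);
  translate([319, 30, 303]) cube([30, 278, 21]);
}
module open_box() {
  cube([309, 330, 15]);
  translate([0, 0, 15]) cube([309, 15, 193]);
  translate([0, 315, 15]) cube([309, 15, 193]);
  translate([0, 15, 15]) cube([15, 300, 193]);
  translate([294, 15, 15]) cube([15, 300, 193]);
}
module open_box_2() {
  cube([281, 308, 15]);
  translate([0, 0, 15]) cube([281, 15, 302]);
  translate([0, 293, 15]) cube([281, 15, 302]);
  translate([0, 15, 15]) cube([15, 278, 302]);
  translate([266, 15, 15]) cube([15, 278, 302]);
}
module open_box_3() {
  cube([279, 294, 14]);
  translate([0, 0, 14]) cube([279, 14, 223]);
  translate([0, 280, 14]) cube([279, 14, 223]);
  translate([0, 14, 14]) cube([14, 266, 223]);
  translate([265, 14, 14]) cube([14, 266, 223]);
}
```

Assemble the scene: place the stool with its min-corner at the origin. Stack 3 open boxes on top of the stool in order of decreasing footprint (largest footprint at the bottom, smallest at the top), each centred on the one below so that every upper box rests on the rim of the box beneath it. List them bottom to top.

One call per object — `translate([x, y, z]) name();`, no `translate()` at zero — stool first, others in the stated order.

stool();
translate([20, 4, 420]) open_box();
translate([34, 15, 628]) open_box_2();
translate([35, 22, 945]) open_box_3();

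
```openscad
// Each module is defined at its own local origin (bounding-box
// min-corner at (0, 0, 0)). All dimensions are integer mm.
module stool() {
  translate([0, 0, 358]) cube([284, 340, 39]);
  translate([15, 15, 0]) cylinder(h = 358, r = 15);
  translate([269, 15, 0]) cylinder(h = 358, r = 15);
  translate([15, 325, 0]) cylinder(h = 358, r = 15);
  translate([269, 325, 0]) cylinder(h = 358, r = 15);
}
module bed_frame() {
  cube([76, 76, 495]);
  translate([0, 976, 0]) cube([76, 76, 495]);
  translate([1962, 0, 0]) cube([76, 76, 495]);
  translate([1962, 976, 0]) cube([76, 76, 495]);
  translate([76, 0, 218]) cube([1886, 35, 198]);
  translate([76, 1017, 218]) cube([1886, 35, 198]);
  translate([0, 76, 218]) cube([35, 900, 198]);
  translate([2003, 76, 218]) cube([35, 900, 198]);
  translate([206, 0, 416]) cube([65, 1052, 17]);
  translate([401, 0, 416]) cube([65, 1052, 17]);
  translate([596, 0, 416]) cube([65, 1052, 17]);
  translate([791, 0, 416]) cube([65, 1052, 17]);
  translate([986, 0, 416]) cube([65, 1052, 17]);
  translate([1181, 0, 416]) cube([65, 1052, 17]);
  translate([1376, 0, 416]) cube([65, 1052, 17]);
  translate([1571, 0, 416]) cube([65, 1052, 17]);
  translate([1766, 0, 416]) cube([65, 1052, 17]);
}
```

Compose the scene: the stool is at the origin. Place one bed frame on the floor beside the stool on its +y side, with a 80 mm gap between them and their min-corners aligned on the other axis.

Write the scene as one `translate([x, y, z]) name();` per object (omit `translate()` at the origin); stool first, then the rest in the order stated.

stool();
translate([0, 420, 0]) bed_frame();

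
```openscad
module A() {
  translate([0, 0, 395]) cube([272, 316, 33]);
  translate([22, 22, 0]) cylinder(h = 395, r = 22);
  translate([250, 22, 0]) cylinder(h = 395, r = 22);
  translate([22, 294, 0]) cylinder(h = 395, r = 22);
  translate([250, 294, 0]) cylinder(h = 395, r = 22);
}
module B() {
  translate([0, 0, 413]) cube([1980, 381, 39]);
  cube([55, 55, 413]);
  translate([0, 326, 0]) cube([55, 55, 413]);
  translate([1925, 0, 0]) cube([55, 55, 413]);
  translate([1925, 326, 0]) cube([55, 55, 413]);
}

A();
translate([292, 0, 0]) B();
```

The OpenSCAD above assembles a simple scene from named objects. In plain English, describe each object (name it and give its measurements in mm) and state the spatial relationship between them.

A is a simple wooden stool: a rectangular seat 272 mm (x) by 316 mm (y), 33 mm thick, top face at z = 428 mm, on four round legs, each 44 mm in diameter. The legs rest on z = 0, each leg's axis is inset half a diameter from the nearest pair of seat edges (so the leg's bounding box is flush with the corner).

B is a bench: a 1980×381 mm seat slab, 39 mm thick, top at z = 452 mm, on four 55×55 mm square legs flush with the seat corners and standing on z = 0.

The bench is on the floor beside the stool on its +x side.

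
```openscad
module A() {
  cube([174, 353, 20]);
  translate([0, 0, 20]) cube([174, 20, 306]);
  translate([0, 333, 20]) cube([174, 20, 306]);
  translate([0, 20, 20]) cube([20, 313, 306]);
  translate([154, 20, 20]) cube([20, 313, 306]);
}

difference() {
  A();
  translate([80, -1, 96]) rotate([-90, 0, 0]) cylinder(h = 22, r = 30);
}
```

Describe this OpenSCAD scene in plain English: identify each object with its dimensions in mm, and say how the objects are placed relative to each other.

A is an open-topped rectangular box: outside dimensions 174×353×326 mm, with a uniform wall and base thickness of 20 mm. The base is a full 174×353 slab on the floor; four walls sit on top of the base. The front and back walls (the −y and +y sides) span the full width; the two side walls fit between them.

The open box has a circular hole of radius 30 mm through its front wall, centred at (x = 80, z = 96).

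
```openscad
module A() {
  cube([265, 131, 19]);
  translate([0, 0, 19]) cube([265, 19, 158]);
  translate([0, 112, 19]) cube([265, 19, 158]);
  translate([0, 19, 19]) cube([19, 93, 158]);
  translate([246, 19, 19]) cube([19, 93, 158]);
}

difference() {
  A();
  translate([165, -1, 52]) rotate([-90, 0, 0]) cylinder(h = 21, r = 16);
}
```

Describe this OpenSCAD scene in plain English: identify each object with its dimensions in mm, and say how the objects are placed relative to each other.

A is an open-topped rectangular box: outside dimensions 265×131×177 mm, with a uniform wall and base thickness of 19 mm. The base is a full 265×131 slab on the floor; four walls sit on top of the base. The front and back walls (the −y and +y sides) span the full width; the two side walls fit between them.

The open box has a circular hole of radius 16 mm through its front wall, centred at (x = 165, z = 52).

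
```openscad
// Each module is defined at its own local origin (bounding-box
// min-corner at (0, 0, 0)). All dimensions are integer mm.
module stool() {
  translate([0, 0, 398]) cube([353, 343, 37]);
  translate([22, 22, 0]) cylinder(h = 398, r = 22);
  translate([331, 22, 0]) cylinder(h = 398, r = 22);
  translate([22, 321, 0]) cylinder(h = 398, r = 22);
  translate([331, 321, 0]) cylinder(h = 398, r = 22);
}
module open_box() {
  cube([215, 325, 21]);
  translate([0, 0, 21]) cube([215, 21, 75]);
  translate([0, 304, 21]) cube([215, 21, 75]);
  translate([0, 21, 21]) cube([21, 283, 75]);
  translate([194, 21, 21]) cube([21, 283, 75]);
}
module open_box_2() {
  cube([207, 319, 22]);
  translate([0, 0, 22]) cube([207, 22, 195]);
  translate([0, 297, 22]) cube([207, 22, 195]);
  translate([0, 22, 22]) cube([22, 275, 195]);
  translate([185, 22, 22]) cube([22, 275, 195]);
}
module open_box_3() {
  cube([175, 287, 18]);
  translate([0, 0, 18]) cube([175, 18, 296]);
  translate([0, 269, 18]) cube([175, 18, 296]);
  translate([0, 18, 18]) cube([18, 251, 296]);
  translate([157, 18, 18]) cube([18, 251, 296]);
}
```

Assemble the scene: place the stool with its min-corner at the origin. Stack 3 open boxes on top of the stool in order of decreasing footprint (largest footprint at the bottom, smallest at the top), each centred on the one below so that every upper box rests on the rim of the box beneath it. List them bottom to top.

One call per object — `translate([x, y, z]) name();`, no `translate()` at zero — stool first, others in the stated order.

stool();
translate([69, 9, 435]) open_box();
translate([73, 12, 531]) open_box_2();
translate([89, 28, 748]) open_box_3();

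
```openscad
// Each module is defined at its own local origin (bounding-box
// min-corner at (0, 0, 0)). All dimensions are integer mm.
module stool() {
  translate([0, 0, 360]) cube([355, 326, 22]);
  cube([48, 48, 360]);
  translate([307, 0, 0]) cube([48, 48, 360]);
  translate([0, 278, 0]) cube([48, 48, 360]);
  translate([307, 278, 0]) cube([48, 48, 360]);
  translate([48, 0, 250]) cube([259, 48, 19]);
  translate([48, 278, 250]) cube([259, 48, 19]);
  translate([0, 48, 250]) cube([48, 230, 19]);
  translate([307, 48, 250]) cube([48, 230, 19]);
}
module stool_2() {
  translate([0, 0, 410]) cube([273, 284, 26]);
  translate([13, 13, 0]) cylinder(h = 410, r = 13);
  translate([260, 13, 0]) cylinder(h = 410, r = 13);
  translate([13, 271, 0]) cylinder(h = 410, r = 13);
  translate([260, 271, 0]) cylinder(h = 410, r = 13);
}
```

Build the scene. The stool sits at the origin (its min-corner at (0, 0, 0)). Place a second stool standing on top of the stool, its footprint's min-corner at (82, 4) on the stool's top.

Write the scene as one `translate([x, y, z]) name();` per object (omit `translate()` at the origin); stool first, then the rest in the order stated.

stool();
translate([82, 4, 382]) stool_2();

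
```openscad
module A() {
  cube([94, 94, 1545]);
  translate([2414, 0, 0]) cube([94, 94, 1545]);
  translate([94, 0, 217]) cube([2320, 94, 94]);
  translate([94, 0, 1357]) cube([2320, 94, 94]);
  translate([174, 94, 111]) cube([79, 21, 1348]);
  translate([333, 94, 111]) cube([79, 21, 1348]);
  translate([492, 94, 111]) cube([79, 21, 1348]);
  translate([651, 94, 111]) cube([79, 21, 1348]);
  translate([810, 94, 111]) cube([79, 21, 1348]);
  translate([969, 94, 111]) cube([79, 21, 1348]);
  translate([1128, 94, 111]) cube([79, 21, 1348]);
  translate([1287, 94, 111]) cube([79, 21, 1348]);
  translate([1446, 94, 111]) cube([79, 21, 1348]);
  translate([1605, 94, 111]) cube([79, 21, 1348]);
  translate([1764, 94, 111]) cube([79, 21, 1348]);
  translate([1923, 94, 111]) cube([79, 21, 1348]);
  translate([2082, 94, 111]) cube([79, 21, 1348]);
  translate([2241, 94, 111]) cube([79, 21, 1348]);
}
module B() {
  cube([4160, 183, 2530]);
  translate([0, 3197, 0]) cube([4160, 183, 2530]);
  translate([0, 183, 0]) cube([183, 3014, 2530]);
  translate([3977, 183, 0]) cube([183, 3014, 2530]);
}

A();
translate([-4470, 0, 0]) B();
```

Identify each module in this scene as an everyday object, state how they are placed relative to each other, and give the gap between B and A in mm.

A is a fence section. B is a house frame. The house frame is on the floor beside the fence section on its −x side. The gap between the house frame and the fence section is 310 mm.

The house frame's nearest face is 310 mm from the fence section's −x face.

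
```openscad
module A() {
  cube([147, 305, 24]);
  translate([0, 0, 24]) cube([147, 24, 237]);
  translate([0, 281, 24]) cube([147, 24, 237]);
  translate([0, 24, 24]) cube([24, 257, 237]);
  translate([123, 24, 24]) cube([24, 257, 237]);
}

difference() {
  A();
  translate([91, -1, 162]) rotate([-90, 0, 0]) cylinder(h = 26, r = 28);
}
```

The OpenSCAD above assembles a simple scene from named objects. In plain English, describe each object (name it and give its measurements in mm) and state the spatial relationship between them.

A is an open storage box with external size 147×305×261 mm and wall thickness 24 mm (the base is also 24 mm thick). The base covers the whole footprint; the four walls stand on the base, with the y-facing walls full-width and the x-facing walls fitting between their inner faces.

The open box has a circular hole of radius 28 mm through its front wall, centred at (x = 91, z = 162).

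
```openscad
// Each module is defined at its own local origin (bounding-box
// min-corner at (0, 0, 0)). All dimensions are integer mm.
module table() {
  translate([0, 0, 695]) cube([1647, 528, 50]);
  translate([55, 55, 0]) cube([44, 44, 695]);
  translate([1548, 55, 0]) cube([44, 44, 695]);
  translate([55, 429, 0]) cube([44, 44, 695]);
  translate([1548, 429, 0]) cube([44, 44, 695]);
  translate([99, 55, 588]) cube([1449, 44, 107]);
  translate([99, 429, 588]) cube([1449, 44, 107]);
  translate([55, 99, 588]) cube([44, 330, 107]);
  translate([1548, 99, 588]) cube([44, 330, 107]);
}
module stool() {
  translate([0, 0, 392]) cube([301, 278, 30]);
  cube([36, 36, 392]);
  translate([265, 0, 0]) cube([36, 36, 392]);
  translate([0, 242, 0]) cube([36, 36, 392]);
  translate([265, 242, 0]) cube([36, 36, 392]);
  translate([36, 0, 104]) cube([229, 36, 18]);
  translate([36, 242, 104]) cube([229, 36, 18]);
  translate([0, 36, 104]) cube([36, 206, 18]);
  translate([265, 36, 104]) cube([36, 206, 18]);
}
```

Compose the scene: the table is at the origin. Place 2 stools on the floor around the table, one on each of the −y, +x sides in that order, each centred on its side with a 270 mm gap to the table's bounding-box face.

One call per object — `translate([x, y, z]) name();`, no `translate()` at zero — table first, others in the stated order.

table();
translate([673, -548, 0]) stool();
translate([1917, 125, 0]) stool();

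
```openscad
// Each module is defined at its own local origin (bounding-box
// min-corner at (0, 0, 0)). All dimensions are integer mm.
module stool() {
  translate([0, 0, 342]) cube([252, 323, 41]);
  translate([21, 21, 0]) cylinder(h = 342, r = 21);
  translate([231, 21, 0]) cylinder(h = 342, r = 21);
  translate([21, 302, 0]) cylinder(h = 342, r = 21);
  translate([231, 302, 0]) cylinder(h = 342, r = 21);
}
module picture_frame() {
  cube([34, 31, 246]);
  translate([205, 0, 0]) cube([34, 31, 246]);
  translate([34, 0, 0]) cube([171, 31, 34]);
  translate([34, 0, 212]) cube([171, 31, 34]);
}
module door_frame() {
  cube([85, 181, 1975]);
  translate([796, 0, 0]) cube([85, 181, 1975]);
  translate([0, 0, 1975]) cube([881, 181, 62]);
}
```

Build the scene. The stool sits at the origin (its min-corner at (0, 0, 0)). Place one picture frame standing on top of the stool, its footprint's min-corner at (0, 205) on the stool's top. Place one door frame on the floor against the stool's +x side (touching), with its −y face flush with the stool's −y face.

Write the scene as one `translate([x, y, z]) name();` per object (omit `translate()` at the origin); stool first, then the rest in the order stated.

stool();
translate([0, 205, 383]) picture_frame();
translate([252, 0, 0]) door_frame();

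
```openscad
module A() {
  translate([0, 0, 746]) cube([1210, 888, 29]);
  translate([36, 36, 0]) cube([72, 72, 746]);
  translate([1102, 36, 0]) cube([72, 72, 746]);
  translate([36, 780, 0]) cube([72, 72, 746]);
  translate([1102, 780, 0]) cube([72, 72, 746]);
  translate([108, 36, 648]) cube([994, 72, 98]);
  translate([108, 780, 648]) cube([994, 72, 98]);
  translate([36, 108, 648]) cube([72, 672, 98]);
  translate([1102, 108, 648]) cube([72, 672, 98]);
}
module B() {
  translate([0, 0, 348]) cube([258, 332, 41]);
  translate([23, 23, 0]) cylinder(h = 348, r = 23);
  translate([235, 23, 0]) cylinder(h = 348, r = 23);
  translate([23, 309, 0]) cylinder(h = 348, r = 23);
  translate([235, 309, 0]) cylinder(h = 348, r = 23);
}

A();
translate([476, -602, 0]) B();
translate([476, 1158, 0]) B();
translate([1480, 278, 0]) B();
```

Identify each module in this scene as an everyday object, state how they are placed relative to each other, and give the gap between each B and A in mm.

Each stool's nearest face is 270 mm from the table's bounding box.

A is a table. B is a stool. Three stools sit around the table at the −y, +y, +x sides. The gap between each stool and the table is 270 mm.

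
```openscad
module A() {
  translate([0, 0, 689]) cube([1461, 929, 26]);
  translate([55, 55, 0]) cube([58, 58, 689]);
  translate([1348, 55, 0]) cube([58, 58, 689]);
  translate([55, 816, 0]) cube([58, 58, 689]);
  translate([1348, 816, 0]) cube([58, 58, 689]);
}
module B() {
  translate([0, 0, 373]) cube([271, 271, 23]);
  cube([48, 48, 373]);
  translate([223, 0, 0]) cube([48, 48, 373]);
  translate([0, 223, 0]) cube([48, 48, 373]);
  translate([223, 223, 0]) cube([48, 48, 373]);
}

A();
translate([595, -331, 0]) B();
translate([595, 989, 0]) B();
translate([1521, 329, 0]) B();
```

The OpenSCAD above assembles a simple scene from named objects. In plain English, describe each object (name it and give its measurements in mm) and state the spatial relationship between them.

A is a table with a 1461×929 mm rectangular top, 26 mm thick, top surface at z = 715 mm, supported by four 58×58 mm square legs, each inset 55 mm from the nearest pair of top edges, running from the floor.

B is a four-legged stool. The seat is a 271×271×23 mm slab whose top surface is at z = 396 mm; four square legs, each 48×48 mm in cross-section, run from the floor (z = 0) to the underside of the seat, each flush with a corner of the seat.

Three stools sit around the table at the −y, +y, +x sides.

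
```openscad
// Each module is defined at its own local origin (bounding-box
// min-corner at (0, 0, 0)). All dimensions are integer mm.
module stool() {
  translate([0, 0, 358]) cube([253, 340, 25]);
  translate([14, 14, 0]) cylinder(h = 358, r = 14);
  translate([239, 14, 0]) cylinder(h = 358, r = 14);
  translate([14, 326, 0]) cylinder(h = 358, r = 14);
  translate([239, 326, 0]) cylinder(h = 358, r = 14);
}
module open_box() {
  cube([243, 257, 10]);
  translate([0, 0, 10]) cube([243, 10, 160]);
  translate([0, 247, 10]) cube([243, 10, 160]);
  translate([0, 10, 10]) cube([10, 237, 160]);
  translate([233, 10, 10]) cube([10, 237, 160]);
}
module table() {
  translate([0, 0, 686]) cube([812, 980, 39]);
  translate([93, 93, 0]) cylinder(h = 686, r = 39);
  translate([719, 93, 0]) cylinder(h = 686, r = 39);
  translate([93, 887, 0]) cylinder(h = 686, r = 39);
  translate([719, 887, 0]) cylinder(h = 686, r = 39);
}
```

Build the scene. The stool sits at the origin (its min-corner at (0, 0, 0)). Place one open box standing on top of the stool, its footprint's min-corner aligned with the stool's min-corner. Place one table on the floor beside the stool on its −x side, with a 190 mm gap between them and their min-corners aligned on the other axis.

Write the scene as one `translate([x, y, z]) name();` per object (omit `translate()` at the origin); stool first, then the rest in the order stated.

stool();
translate([0, 0, 383]) open_box();
translate([-1002, 0, 0]) table();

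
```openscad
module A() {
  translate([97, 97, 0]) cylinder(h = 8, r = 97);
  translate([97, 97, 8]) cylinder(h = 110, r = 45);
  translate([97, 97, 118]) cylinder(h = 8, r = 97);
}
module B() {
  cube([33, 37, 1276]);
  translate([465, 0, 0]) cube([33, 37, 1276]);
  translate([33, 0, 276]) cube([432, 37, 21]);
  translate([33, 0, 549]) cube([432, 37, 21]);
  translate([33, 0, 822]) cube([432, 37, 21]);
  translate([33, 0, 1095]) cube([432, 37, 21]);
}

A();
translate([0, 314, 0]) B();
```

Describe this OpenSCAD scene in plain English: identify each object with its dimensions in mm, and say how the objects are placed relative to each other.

A is a spool: two coaxial disc flanges of radius 97 mm and thickness 8 mm, joined by a core cylinder of radius 45 mm and height 110 mm. The lower flange rests on z = 0 and the three cylinders share a vertical axis.

B is a straight ladder. Two 33×37 mm vertical rails, 1276 mm tall, stand 498 mm apart (outside-to-outside) with their front faces coplanar on the −y side. 4 rungs, each 37 mm deep and 21 mm tall, span between the inner faces of the rails, front faces flush with the rails. The lowest rung's underside is at z = 276 mm and rungs are spaced 273 mm apart (underside to underside).

The ladder is on the floor beside the spool on its +y side.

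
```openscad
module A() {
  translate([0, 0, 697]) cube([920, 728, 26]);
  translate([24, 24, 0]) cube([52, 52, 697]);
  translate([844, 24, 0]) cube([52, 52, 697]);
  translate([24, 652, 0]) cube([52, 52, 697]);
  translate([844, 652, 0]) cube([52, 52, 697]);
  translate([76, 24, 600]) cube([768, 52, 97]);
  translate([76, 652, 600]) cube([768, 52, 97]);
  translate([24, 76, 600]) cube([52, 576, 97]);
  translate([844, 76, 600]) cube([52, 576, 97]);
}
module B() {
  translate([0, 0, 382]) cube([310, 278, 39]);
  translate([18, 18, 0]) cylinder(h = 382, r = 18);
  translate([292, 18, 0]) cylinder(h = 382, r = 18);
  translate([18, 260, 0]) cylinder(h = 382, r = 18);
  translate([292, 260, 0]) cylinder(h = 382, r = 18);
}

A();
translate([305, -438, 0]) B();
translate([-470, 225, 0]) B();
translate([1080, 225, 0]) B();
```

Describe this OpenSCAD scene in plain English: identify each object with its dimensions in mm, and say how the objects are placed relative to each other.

A is a rectangular dining table. The top is 920×728×26 mm with its upper surface at z = 723 mm. It stands on four 52×52 mm square legs, each inset 24 mm from the nearest pair of top edges, running from the floor to the underside of the top. Four apron rails, 52 mm thick and 97 mm tall, run between adjacent legs with their top edges flush with the underside of the top and their outer faces flush with the legs' outer faces.

B is a simple wooden stool: a rectangular seat 310 mm (x) by 278 mm (y), 39 mm thick, top face at z = 421 mm, on four round legs, each 36 mm in diameter. The legs rest on z = 0, each leg's axis is inset half a diameter from the nearest pair of seat edges (so the leg's bounding box is flush with the corner).

Three stools sit around the table at the −y, −x, +x sides.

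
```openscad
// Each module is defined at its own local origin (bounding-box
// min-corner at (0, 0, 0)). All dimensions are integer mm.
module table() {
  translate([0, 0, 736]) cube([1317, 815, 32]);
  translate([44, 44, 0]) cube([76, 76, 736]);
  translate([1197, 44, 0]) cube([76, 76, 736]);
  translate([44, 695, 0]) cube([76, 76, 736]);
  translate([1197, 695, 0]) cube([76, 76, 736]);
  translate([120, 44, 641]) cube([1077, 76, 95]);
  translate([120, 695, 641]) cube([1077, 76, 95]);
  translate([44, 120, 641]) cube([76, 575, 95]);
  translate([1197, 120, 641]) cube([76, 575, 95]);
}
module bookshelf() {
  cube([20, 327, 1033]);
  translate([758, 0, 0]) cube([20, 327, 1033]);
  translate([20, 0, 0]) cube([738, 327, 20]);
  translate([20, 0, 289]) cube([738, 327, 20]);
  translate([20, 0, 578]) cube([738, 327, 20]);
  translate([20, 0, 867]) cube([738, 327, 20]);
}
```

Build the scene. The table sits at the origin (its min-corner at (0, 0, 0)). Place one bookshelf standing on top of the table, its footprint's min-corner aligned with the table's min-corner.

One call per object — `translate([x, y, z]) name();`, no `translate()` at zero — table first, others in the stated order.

table();
translate([0, 0, 768]) bookshelf();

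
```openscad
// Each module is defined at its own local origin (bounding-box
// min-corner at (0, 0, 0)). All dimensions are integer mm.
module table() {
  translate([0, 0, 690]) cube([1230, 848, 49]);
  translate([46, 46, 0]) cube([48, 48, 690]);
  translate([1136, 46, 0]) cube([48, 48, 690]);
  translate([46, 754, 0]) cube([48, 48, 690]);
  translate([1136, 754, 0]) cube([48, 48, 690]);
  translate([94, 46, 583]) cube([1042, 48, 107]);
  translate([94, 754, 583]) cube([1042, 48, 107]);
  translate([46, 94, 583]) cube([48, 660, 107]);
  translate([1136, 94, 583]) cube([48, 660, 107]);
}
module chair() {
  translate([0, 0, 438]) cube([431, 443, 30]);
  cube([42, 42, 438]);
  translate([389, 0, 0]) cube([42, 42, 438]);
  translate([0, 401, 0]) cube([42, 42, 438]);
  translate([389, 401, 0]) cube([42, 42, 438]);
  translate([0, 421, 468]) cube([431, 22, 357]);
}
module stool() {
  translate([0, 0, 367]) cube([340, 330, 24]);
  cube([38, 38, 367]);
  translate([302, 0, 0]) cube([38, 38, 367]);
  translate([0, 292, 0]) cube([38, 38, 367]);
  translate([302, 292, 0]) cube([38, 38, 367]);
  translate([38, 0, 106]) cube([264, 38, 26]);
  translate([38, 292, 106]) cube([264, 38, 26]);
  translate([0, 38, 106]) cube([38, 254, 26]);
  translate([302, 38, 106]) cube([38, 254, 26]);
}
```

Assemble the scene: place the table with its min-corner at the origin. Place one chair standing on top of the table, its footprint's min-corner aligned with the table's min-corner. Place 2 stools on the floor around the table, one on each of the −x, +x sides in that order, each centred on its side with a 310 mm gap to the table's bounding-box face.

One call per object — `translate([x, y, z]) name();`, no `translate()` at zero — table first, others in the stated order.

table();
translate([0, 0, 739]) chair();
translate([-650, 259, 0]) stool();
translate([1540, 259, 0]) stool();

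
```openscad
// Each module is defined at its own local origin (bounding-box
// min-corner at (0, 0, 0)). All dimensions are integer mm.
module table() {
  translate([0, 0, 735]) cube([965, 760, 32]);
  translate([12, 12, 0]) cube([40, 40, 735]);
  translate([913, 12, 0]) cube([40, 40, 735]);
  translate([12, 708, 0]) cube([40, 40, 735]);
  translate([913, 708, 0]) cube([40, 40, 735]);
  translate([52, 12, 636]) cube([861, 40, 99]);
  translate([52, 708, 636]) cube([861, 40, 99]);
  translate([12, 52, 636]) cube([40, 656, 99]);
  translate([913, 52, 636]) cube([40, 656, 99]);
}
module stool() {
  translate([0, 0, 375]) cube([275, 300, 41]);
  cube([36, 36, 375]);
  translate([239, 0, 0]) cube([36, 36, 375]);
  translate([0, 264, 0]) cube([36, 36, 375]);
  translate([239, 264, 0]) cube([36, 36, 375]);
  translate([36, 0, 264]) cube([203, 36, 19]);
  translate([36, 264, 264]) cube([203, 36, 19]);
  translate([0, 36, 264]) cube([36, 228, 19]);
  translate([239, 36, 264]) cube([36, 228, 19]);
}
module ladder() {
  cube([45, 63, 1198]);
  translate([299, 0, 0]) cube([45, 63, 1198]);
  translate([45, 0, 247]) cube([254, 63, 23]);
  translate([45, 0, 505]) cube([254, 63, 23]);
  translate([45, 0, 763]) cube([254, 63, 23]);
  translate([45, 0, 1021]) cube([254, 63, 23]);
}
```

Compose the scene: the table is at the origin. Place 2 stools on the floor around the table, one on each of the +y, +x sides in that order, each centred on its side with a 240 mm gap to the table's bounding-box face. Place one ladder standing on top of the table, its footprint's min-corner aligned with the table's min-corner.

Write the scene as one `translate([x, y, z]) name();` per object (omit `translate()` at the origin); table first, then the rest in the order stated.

table();
translate([345, 1000, 0]) stool();
translate([1205, 230, 0]) stool();
translate([0, 0, 767]) ladder();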